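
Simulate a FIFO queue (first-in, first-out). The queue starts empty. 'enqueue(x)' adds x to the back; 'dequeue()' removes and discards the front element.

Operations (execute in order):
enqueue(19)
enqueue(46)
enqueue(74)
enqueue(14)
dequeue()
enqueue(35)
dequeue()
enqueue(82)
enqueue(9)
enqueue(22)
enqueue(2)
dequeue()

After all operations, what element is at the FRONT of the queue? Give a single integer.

enqueue(19): queue = [19]
enqueue(46): queue = [19, 46]
enqueue(74): queue = [19, 46, 74]
enqueue(14): queue = [19, 46, 74, 14]
dequeue(): queue = [46, 74, 14]
enqueue(35): queue = [46, 74, 14, 35]
dequeue(): queue = [74, 14, 35]
enqueue(82): queue = [74, 14, 35, 82]
enqueue(9): queue = [74, 14, 35, 82, 9]
enqueue(22): queue = [74, 14, 35, 82, 9, 22]
enqueue(2): queue = [74, 14, 35, 82, 9, 22, 2]
dequeue(): queue = [14, 35, 82, 9, 22, 2]

Answer: 14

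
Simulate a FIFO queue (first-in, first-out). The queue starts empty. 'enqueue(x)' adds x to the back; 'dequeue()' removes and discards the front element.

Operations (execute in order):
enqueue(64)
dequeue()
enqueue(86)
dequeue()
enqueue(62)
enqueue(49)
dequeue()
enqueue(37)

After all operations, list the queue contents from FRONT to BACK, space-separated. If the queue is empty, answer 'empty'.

enqueue(64): [64]
dequeue(): []
enqueue(86): [86]
dequeue(): []
enqueue(62): [62]
enqueue(49): [62, 49]
dequeue(): [49]
enqueue(37): [49, 37]

Answer: 49 37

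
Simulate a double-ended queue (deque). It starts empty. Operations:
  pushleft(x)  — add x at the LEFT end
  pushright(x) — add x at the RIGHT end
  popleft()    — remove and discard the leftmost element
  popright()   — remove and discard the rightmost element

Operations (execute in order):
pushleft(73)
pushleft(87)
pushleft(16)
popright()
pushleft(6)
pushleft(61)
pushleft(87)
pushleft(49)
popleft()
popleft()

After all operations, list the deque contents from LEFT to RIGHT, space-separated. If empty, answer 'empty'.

pushleft(73): [73]
pushleft(87): [87, 73]
pushleft(16): [16, 87, 73]
popright(): [16, 87]
pushleft(6): [6, 16, 87]
pushleft(61): [61, 6, 16, 87]
pushleft(87): [87, 61, 6, 16, 87]
pushleft(49): [49, 87, 61, 6, 16, 87]
popleft(): [87, 61, 6, 16, 87]
popleft(): [61, 6, 16, 87]

Answer: 61 6 16 87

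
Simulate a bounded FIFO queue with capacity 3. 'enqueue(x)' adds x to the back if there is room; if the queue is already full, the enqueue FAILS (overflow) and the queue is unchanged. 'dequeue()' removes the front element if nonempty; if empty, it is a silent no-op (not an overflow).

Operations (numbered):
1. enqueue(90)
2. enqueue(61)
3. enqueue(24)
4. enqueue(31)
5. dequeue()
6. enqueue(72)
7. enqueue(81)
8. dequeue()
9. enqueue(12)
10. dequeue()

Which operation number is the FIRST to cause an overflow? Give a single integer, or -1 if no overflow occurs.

1. enqueue(90): size=1
2. enqueue(61): size=2
3. enqueue(24): size=3
4. enqueue(31): size=3=cap → OVERFLOW (fail)
5. dequeue(): size=2
6. enqueue(72): size=3
7. enqueue(81): size=3=cap → OVERFLOW (fail)
8. dequeue(): size=2
9. enqueue(12): size=3
10. dequeue(): size=2

Answer: 4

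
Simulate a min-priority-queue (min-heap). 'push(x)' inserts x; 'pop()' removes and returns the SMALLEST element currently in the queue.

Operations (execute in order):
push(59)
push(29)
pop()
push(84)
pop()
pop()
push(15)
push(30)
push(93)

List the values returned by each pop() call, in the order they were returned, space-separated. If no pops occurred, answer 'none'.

push(59): heap contents = [59]
push(29): heap contents = [29, 59]
pop() → 29: heap contents = [59]
push(84): heap contents = [59, 84]
pop() → 59: heap contents = [84]
pop() → 84: heap contents = []
push(15): heap contents = [15]
push(30): heap contents = [15, 30]
push(93): heap contents = [15, 30, 93]

Answer: 29 59 84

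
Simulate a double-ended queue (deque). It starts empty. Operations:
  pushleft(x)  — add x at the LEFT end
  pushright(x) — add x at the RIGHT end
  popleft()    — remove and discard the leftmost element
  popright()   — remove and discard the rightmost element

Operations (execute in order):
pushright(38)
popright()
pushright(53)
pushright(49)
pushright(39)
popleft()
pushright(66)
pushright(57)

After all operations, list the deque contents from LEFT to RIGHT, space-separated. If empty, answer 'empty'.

pushright(38): [38]
popright(): []
pushright(53): [53]
pushright(49): [53, 49]
pushright(39): [53, 49, 39]
popleft(): [49, 39]
pushright(66): [49, 39, 66]
pushright(57): [49, 39, 66, 57]

Answer: 49 39 66 57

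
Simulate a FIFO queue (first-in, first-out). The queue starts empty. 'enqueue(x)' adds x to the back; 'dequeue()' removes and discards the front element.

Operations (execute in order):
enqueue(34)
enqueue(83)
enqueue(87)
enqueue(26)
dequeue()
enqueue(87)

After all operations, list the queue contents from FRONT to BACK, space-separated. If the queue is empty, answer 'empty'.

Answer: 83 87 26 87

Derivation:
enqueue(34): [34]
enqueue(83): [34, 83]
enqueue(87): [34, 83, 87]
enqueue(26): [34, 83, 87, 26]
dequeue(): [83, 87, 26]
enqueue(87): [83, 87, 26, 87]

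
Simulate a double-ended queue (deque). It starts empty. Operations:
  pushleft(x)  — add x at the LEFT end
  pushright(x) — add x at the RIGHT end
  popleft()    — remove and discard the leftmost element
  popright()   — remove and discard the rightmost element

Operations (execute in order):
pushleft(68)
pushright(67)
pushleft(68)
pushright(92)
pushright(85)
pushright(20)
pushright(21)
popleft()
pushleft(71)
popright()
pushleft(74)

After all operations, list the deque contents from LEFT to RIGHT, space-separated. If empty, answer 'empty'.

pushleft(68): [68]
pushright(67): [68, 67]
pushleft(68): [68, 68, 67]
pushright(92): [68, 68, 67, 92]
pushright(85): [68, 68, 67, 92, 85]
pushright(20): [68, 68, 67, 92, 85, 20]
pushright(21): [68, 68, 67, 92, 85, 20, 21]
popleft(): [68, 67, 92, 85, 20, 21]
pushleft(71): [71, 68, 67, 92, 85, 20, 21]
popright(): [71, 68, 67, 92, 85, 20]
pushleft(74): [74, 71, 68, 67, 92, 85, 20]

Answer: 74 71 68 67 92 85 20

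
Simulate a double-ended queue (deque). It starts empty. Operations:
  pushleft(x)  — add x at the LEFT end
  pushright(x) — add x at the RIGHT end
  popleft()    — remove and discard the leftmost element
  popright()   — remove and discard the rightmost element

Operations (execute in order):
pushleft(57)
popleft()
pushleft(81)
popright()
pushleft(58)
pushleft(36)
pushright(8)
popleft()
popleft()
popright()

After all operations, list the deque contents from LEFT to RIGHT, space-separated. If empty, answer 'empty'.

pushleft(57): [57]
popleft(): []
pushleft(81): [81]
popright(): []
pushleft(58): [58]
pushleft(36): [36, 58]
pushright(8): [36, 58, 8]
popleft(): [58, 8]
popleft(): [8]
popright(): []

Answer: empty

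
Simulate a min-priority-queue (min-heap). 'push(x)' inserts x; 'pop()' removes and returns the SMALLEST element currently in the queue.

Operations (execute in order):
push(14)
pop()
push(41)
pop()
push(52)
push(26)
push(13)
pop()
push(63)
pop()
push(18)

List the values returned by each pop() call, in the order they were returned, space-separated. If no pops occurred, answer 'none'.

Answer: 14 41 13 26

Derivation:
push(14): heap contents = [14]
pop() → 14: heap contents = []
push(41): heap contents = [41]
pop() → 41: heap contents = []
push(52): heap contents = [52]
push(26): heap contents = [26, 52]
push(13): heap contents = [13, 26, 52]
pop() → 13: heap contents = [26, 52]
push(63): heap contents = [26, 52, 63]
pop() → 26: heap contents = [52, 63]
push(18): heap contents = [18, 52, 63]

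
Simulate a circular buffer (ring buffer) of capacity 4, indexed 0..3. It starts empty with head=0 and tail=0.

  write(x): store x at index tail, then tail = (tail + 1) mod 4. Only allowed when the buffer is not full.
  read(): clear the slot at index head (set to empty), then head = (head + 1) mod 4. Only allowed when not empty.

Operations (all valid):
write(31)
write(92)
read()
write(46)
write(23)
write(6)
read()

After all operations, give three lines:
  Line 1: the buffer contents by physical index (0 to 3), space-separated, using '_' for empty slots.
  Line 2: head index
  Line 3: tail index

Answer: 6 _ 46 23
2
1

Derivation:
write(31): buf=[31 _ _ _], head=0, tail=1, size=1
write(92): buf=[31 92 _ _], head=0, tail=2, size=2
read(): buf=[_ 92 _ _], head=1, tail=2, size=1
write(46): buf=[_ 92 46 _], head=1, tail=3, size=2
write(23): buf=[_ 92 46 23], head=1, tail=0, size=3
write(6): buf=[6 92 46 23], head=1, tail=1, size=4
read(): buf=[6 _ 46 23], head=2, tail=1, size=3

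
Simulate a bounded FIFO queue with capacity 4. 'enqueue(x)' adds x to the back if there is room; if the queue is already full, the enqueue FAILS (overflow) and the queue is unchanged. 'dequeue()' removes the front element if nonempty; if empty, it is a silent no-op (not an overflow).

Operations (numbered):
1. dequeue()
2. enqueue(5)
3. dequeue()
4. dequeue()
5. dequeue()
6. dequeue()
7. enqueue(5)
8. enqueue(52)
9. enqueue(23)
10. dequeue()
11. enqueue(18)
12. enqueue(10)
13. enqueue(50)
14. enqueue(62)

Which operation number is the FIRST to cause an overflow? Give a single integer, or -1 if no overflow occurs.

1. dequeue(): empty, no-op, size=0
2. enqueue(5): size=1
3. dequeue(): size=0
4. dequeue(): empty, no-op, size=0
5. dequeue(): empty, no-op, size=0
6. dequeue(): empty, no-op, size=0
7. enqueue(5): size=1
8. enqueue(52): size=2
9. enqueue(23): size=3
10. dequeue(): size=2
11. enqueue(18): size=3
12. enqueue(10): size=4
13. enqueue(50): size=4=cap → OVERFLOW (fail)
14. enqueue(62): size=4=cap → OVERFLOW (fail)

Answer: 13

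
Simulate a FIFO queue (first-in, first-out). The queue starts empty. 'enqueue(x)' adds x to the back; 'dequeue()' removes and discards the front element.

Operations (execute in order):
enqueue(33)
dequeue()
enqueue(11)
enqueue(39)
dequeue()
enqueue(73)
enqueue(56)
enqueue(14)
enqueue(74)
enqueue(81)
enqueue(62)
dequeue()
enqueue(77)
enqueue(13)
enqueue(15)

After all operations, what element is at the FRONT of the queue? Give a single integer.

Answer: 73

Derivation:
enqueue(33): queue = [33]
dequeue(): queue = []
enqueue(11): queue = [11]
enqueue(39): queue = [11, 39]
dequeue(): queue = [39]
enqueue(73): queue = [39, 73]
enqueue(56): queue = [39, 73, 56]
enqueue(14): queue = [39, 73, 56, 14]
enqueue(74): queue = [39, 73, 56, 14, 74]
enqueue(81): queue = [39, 73, 56, 14, 74, 81]
enqueue(62): queue = [39, 73, 56, 14, 74, 81, 62]
dequeue(): queue = [73, 56, 14, 74, 81, 62]
enqueue(77): queue = [73, 56, 14, 74, 81, 62, 77]
enqueue(13): queue = [73, 56, 14, 74, 81, 62, 77, 13]
enqueue(15): queue = [73, 56, 14, 74, 81, 62, 77, 13, 15]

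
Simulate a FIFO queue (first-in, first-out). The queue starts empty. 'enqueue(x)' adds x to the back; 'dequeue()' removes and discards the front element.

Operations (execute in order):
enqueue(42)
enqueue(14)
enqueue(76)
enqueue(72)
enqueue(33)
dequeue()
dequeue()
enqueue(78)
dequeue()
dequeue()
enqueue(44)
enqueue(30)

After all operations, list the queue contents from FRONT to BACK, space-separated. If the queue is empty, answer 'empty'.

enqueue(42): [42]
enqueue(14): [42, 14]
enqueue(76): [42, 14, 76]
enqueue(72): [42, 14, 76, 72]
enqueue(33): [42, 14, 76, 72, 33]
dequeue(): [14, 76, 72, 33]
dequeue(): [76, 72, 33]
enqueue(78): [76, 72, 33, 78]
dequeue(): [72, 33, 78]
dequeue(): [33, 78]
enqueue(44): [33, 78, 44]
enqueue(30): [33, 78, 44, 30]

Answer: 33 78 44 30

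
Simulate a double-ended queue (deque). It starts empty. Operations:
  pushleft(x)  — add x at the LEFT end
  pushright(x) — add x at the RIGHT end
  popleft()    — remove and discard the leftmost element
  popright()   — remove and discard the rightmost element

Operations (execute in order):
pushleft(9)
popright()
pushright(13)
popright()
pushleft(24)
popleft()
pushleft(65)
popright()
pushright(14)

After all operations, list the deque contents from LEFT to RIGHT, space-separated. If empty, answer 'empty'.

pushleft(9): [9]
popright(): []
pushright(13): [13]
popright(): []
pushleft(24): [24]
popleft(): []
pushleft(65): [65]
popright(): []
pushright(14): [14]

Answer: 14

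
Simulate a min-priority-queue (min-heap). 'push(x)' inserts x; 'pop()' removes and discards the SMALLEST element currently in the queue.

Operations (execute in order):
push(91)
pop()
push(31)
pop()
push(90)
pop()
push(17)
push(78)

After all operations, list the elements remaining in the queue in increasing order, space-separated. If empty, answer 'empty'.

push(91): heap contents = [91]
pop() → 91: heap contents = []
push(31): heap contents = [31]
pop() → 31: heap contents = []
push(90): heap contents = [90]
pop() → 90: heap contents = []
push(17): heap contents = [17]
push(78): heap contents = [17, 78]

Answer: 17 78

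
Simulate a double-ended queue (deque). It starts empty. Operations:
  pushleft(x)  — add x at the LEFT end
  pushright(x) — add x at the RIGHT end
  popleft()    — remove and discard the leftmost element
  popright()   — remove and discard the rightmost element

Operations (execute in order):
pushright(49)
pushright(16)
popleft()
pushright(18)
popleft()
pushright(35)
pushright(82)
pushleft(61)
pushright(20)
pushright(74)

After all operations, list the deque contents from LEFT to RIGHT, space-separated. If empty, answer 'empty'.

Answer: 61 18 35 82 20 74

Derivation:
pushright(49): [49]
pushright(16): [49, 16]
popleft(): [16]
pushright(18): [16, 18]
popleft(): [18]
pushright(35): [18, 35]
pushright(82): [18, 35, 82]
pushleft(61): [61, 18, 35, 82]
pushright(20): [61, 18, 35, 82, 20]
pushright(74): [61, 18, 35, 82, 20, 74]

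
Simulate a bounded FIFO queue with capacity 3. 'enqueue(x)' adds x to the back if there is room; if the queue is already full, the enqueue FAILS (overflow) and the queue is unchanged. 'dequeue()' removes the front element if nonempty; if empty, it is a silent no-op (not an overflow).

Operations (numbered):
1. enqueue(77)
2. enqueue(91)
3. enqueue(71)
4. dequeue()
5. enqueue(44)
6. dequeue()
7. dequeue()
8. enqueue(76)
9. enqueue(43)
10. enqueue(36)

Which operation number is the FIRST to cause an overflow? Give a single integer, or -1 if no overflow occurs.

Answer: 10

Derivation:
1. enqueue(77): size=1
2. enqueue(91): size=2
3. enqueue(71): size=3
4. dequeue(): size=2
5. enqueue(44): size=3
6. dequeue(): size=2
7. dequeue(): size=1
8. enqueue(76): size=2
9. enqueue(43): size=3
10. enqueue(36): size=3=cap → OVERFLOW (fail)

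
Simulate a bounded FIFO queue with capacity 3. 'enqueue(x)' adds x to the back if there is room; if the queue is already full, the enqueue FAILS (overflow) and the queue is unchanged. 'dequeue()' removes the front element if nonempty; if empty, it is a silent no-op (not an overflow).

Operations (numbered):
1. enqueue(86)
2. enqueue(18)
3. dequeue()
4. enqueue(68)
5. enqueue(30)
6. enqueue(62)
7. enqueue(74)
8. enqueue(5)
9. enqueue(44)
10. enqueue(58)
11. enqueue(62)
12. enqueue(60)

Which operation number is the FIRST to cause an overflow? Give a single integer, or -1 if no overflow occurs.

Answer: 6

Derivation:
1. enqueue(86): size=1
2. enqueue(18): size=2
3. dequeue(): size=1
4. enqueue(68): size=2
5. enqueue(30): size=3
6. enqueue(62): size=3=cap → OVERFLOW (fail)
7. enqueue(74): size=3=cap → OVERFLOW (fail)
8. enqueue(5): size=3=cap → OVERFLOW (fail)
9. enqueue(44): size=3=cap → OVERFLOW (fail)
10. enqueue(58): size=3=cap → OVERFLOW (fail)
11. enqueue(62): size=3=cap → OVERFLOW (fail)
12. enqueue(60): size=3=cap → OVERFLOW (fail)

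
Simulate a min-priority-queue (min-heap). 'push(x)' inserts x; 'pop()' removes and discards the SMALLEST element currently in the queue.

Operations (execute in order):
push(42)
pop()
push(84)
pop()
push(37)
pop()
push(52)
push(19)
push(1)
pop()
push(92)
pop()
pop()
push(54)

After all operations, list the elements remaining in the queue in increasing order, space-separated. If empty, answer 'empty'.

Answer: 54 92

Derivation:
push(42): heap contents = [42]
pop() → 42: heap contents = []
push(84): heap contents = [84]
pop() → 84: heap contents = []
push(37): heap contents = [37]
pop() → 37: heap contents = []
push(52): heap contents = [52]
push(19): heap contents = [19, 52]
push(1): heap contents = [1, 19, 52]
pop() → 1: heap contents = [19, 52]
push(92): heap contents = [19, 52, 92]
pop() → 19: heap contents = [52, 92]
pop() → 52: heap contents = [92]
push(54): heap contents = [54, 92]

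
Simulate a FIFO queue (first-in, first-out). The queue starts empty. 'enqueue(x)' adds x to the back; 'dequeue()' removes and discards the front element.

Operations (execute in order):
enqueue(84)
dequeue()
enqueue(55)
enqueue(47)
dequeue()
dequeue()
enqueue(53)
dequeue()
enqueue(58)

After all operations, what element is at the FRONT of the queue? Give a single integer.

enqueue(84): queue = [84]
dequeue(): queue = []
enqueue(55): queue = [55]
enqueue(47): queue = [55, 47]
dequeue(): queue = [47]
dequeue(): queue = []
enqueue(53): queue = [53]
dequeue(): queue = []
enqueue(58): queue = [58]

Answer: 58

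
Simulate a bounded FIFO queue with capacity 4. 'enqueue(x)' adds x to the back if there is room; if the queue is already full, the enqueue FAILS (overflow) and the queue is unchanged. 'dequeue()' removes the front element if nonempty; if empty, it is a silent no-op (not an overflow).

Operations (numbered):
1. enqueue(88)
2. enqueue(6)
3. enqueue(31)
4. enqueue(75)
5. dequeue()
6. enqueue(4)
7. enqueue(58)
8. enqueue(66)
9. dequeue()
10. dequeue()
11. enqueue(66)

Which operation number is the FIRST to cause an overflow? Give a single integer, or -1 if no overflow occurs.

Answer: 7

Derivation:
1. enqueue(88): size=1
2. enqueue(6): size=2
3. enqueue(31): size=3
4. enqueue(75): size=4
5. dequeue(): size=3
6. enqueue(4): size=4
7. enqueue(58): size=4=cap → OVERFLOW (fail)
8. enqueue(66): size=4=cap → OVERFLOW (fail)
9. dequeue(): size=3
10. dequeue(): size=2
11. enqueue(66): size=3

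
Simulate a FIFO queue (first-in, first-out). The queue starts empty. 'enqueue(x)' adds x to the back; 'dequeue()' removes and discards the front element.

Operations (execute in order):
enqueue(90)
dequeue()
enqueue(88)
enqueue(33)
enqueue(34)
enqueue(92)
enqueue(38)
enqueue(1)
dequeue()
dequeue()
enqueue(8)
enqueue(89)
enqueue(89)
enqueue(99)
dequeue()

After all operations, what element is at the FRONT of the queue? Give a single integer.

Answer: 92

Derivation:
enqueue(90): queue = [90]
dequeue(): queue = []
enqueue(88): queue = [88]
enqueue(33): queue = [88, 33]
enqueue(34): queue = [88, 33, 34]
enqueue(92): queue = [88, 33, 34, 92]
enqueue(38): queue = [88, 33, 34, 92, 38]
enqueue(1): queue = [88, 33, 34, 92, 38, 1]
dequeue(): queue = [33, 34, 92, 38, 1]
dequeue(): queue = [34, 92, 38, 1]
enqueue(8): queue = [34, 92, 38, 1, 8]
enqueue(89): queue = [34, 92, 38, 1, 8, 89]
enqueue(89): queue = [34, 92, 38, 1, 8, 89, 89]
enqueue(99): queue = [34, 92, 38, 1, 8, 89, 89, 99]
dequeue(): queue = [92, 38, 1, 8, 89, 89, 99]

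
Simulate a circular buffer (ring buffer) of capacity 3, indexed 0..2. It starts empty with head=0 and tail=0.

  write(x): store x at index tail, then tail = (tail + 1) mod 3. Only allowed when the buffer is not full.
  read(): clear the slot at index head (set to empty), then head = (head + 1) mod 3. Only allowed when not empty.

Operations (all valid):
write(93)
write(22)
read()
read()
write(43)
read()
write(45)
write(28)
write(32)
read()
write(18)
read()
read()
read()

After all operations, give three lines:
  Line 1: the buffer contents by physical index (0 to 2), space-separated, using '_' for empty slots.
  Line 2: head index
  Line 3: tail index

write(93): buf=[93 _ _], head=0, tail=1, size=1
write(22): buf=[93 22 _], head=0, tail=2, size=2
read(): buf=[_ 22 _], head=1, tail=2, size=1
read(): buf=[_ _ _], head=2, tail=2, size=0
write(43): buf=[_ _ 43], head=2, tail=0, size=1
read(): buf=[_ _ _], head=0, tail=0, size=0
write(45): buf=[45 _ _], head=0, tail=1, size=1
write(28): buf=[45 28 _], head=0, tail=2, size=2
write(32): buf=[45 28 32], head=0, tail=0, size=3
read(): buf=[_ 28 32], head=1, tail=0, size=2
write(18): buf=[18 28 32], head=1, tail=1, size=3
read(): buf=[18 _ 32], head=2, tail=1, size=2
read(): buf=[18 _ _], head=0, tail=1, size=1
read(): buf=[_ _ _], head=1, tail=1, size=0

Answer: _ _ _
1
1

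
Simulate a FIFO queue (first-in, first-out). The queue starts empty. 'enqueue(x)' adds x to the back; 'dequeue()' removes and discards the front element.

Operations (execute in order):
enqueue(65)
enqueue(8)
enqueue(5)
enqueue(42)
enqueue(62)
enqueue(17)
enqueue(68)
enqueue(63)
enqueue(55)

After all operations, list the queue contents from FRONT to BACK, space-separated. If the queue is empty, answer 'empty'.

Answer: 65 8 5 42 62 17 68 63 55

Derivation:
enqueue(65): [65]
enqueue(8): [65, 8]
enqueue(5): [65, 8, 5]
enqueue(42): [65, 8, 5, 42]
enqueue(62): [65, 8, 5, 42, 62]
enqueue(17): [65, 8, 5, 42, 62, 17]
enqueue(68): [65, 8, 5, 42, 62, 17, 68]
enqueue(63): [65, 8, 5, 42, 62, 17, 68, 63]
enqueue(55): [65, 8, 5, 42, 62, 17, 68, 63, 55]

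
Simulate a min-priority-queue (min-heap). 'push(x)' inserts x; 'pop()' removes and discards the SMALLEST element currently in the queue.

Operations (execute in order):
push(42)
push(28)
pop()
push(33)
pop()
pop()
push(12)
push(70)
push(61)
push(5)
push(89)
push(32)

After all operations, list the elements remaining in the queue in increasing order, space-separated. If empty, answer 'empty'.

push(42): heap contents = [42]
push(28): heap contents = [28, 42]
pop() → 28: heap contents = [42]
push(33): heap contents = [33, 42]
pop() → 33: heap contents = [42]
pop() → 42: heap contents = []
push(12): heap contents = [12]
push(70): heap contents = [12, 70]
push(61): heap contents = [12, 61, 70]
push(5): heap contents = [5, 12, 61, 70]
push(89): heap contents = [5, 12, 61, 70, 89]
push(32): heap contents = [5, 12, 32, 61, 70, 89]

Answer: 5 12 32 61 70 89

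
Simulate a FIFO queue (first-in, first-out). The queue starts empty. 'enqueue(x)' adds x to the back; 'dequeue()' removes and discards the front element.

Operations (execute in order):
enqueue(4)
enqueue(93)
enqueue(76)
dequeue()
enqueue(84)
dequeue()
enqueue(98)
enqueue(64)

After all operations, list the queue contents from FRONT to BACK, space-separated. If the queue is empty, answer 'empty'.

Answer: 76 84 98 64

Derivation:
enqueue(4): [4]
enqueue(93): [4, 93]
enqueue(76): [4, 93, 76]
dequeue(): [93, 76]
enqueue(84): [93, 76, 84]
dequeue(): [76, 84]
enqueue(98): [76, 84, 98]
enqueue(64): [76, 84, 98, 64]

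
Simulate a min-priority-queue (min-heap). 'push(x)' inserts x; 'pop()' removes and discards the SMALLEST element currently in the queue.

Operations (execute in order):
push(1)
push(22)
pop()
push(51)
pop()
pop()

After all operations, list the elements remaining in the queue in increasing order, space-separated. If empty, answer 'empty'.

push(1): heap contents = [1]
push(22): heap contents = [1, 22]
pop() → 1: heap contents = [22]
push(51): heap contents = [22, 51]
pop() → 22: heap contents = [51]
pop() → 51: heap contents = []

Answer: empty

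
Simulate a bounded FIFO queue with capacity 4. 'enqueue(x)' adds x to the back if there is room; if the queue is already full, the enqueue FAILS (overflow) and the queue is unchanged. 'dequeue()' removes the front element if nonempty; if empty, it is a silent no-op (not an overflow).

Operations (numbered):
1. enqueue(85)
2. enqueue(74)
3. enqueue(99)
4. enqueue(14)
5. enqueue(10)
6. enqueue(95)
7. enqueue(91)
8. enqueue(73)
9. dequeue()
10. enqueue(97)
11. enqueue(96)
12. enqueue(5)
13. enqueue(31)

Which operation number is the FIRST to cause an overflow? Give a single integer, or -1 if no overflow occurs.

1. enqueue(85): size=1
2. enqueue(74): size=2
3. enqueue(99): size=3
4. enqueue(14): size=4
5. enqueue(10): size=4=cap → OVERFLOW (fail)
6. enqueue(95): size=4=cap → OVERFLOW (fail)
7. enqueue(91): size=4=cap → OVERFLOW (fail)
8. enqueue(73): size=4=cap → OVERFLOW (fail)
9. dequeue(): size=3
10. enqueue(97): size=4
11. enqueue(96): size=4=cap → OVERFLOW (fail)
12. enqueue(5): size=4=cap → OVERFLOW (fail)
13. enqueue(31): size=4=cap → OVERFLOW (fail)

Answer: 5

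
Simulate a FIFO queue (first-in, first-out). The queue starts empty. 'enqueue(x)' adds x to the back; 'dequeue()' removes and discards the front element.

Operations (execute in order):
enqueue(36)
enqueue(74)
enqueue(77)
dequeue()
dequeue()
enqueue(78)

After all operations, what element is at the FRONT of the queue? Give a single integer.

Answer: 77

Derivation:
enqueue(36): queue = [36]
enqueue(74): queue = [36, 74]
enqueue(77): queue = [36, 74, 77]
dequeue(): queue = [74, 77]
dequeue(): queue = [77]
enqueue(78): queue = [77, 78]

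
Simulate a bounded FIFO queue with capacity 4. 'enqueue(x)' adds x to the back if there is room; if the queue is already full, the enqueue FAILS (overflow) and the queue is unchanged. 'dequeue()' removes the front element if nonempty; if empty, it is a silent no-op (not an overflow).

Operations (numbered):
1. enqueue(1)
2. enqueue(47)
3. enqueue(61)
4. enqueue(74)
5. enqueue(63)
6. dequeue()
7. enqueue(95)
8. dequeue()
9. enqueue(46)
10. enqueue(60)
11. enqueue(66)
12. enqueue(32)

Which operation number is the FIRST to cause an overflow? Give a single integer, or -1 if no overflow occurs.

1. enqueue(1): size=1
2. enqueue(47): size=2
3. enqueue(61): size=3
4. enqueue(74): size=4
5. enqueue(63): size=4=cap → OVERFLOW (fail)
6. dequeue(): size=3
7. enqueue(95): size=4
8. dequeue(): size=3
9. enqueue(46): size=4
10. enqueue(60): size=4=cap → OVERFLOW (fail)
11. enqueue(66): size=4=cap → OVERFLOW (fail)
12. enqueue(32): size=4=cap → OVERFLOW (fail)

Answer: 5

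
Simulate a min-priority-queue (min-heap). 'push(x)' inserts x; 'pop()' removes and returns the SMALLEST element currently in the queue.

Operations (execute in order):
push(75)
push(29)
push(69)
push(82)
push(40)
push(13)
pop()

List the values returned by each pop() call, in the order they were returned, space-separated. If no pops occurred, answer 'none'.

push(75): heap contents = [75]
push(29): heap contents = [29, 75]
push(69): heap contents = [29, 69, 75]
push(82): heap contents = [29, 69, 75, 82]
push(40): heap contents = [29, 40, 69, 75, 82]
push(13): heap contents = [13, 29, 40, 69, 75, 82]
pop() → 13: heap contents = [29, 40, 69, 75, 82]

Answer: 13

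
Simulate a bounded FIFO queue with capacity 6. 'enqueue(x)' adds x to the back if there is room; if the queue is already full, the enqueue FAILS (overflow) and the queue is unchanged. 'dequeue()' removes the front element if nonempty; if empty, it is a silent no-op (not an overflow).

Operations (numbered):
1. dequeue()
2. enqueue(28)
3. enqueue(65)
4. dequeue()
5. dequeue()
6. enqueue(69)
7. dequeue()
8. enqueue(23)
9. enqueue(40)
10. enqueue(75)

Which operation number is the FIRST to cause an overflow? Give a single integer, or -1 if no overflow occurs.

Answer: -1

Derivation:
1. dequeue(): empty, no-op, size=0
2. enqueue(28): size=1
3. enqueue(65): size=2
4. dequeue(): size=1
5. dequeue(): size=0
6. enqueue(69): size=1
7. dequeue(): size=0
8. enqueue(23): size=1
9. enqueue(40): size=2
10. enqueue(75): size=3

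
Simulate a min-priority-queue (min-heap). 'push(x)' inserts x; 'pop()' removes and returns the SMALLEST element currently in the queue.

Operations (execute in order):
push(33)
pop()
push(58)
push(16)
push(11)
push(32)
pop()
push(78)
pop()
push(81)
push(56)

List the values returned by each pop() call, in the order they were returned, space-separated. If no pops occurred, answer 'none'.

Answer: 33 11 16

Derivation:
push(33): heap contents = [33]
pop() → 33: heap contents = []
push(58): heap contents = [58]
push(16): heap contents = [16, 58]
push(11): heap contents = [11, 16, 58]
push(32): heap contents = [11, 16, 32, 58]
pop() → 11: heap contents = [16, 32, 58]
push(78): heap contents = [16, 32, 58, 78]
pop() → 16: heap contents = [32, 58, 78]
push(81): heap contents = [32, 58, 78, 81]
push(56): heap contents = [32, 56, 58, 78, 81]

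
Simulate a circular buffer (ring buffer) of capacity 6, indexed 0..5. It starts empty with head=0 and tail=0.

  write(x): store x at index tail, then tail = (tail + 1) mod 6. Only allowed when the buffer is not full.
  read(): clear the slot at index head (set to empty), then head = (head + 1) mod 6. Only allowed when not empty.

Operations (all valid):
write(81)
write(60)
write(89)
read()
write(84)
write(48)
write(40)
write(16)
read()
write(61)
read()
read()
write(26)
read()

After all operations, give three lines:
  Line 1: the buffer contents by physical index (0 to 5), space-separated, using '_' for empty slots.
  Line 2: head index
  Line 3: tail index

write(81): buf=[81 _ _ _ _ _], head=0, tail=1, size=1
write(60): buf=[81 60 _ _ _ _], head=0, tail=2, size=2
write(89): buf=[81 60 89 _ _ _], head=0, tail=3, size=3
read(): buf=[_ 60 89 _ _ _], head=1, tail=3, size=2
write(84): buf=[_ 60 89 84 _ _], head=1, tail=4, size=3
write(48): buf=[_ 60 89 84 48 _], head=1, tail=5, size=4
write(40): buf=[_ 60 89 84 48 40], head=1, tail=0, size=5
write(16): buf=[16 60 89 84 48 40], head=1, tail=1, size=6
read(): buf=[16 _ 89 84 48 40], head=2, tail=1, size=5
write(61): buf=[16 61 89 84 48 40], head=2, tail=2, size=6
read(): buf=[16 61 _ 84 48 40], head=3, tail=2, size=5
read(): buf=[16 61 _ _ 48 40], head=4, tail=2, size=4
write(26): buf=[16 61 26 _ 48 40], head=4, tail=3, size=5
read(): buf=[16 61 26 _ _ 40], head=5, tail=3, size=4

Answer: 16 61 26 _ _ 40
5
3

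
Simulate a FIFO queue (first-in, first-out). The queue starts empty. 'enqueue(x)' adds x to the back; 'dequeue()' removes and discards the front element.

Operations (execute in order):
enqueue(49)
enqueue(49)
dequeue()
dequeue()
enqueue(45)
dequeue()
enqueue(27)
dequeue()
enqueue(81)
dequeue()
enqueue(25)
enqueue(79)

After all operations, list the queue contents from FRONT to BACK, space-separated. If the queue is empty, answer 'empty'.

Answer: 25 79

Derivation:
enqueue(49): [49]
enqueue(49): [49, 49]
dequeue(): [49]
dequeue(): []
enqueue(45): [45]
dequeue(): []
enqueue(27): [27]
dequeue(): []
enqueue(81): [81]
dequeue(): []
enqueue(25): [25]
enqueue(79): [25, 79]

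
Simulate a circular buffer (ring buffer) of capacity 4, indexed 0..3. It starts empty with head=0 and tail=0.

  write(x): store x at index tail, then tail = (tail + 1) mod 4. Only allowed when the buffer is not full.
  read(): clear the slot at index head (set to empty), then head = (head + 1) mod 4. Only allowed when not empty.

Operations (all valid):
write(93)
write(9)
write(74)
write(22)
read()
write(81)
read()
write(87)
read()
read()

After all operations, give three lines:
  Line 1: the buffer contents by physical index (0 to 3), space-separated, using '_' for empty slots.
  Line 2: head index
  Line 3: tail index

write(93): buf=[93 _ _ _], head=0, tail=1, size=1
write(9): buf=[93 9 _ _], head=0, tail=2, size=2
write(74): buf=[93 9 74 _], head=0, tail=3, size=3
write(22): buf=[93 9 74 22], head=0, tail=0, size=4
read(): buf=[_ 9 74 22], head=1, tail=0, size=3
write(81): buf=[81 9 74 22], head=1, tail=1, size=4
read(): buf=[81 _ 74 22], head=2, tail=1, size=3
write(87): buf=[81 87 74 22], head=2, tail=2, size=4
read(): buf=[81 87 _ 22], head=3, tail=2, size=3
read(): buf=[81 87 _ _], head=0, tail=2, size=2

Answer: 81 87 _ _
0
2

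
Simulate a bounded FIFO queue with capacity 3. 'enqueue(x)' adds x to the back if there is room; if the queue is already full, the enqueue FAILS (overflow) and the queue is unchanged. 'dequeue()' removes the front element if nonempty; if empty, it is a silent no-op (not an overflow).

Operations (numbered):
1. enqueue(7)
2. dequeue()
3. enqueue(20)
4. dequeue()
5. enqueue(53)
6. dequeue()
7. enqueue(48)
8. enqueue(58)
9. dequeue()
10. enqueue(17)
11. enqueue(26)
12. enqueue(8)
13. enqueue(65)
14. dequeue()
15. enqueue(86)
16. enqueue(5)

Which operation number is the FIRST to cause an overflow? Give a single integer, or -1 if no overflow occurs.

Answer: 12

Derivation:
1. enqueue(7): size=1
2. dequeue(): size=0
3. enqueue(20): size=1
4. dequeue(): size=0
5. enqueue(53): size=1
6. dequeue(): size=0
7. enqueue(48): size=1
8. enqueue(58): size=2
9. dequeue(): size=1
10. enqueue(17): size=2
11. enqueue(26): size=3
12. enqueue(8): size=3=cap → OVERFLOW (fail)
13. enqueue(65): size=3=cap → OVERFLOW (fail)
14. dequeue(): size=2
15. enqueue(86): size=3
16. enqueue(5): size=3=cap → OVERFLOW (fail)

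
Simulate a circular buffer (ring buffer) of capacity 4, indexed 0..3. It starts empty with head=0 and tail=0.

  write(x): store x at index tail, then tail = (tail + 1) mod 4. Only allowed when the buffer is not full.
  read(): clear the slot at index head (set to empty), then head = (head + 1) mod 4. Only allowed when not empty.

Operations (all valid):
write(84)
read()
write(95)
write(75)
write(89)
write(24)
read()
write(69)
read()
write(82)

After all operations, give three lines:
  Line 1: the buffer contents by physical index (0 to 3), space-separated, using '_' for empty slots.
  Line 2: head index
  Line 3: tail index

Answer: 24 69 82 89
3
3

Derivation:
write(84): buf=[84 _ _ _], head=0, tail=1, size=1
read(): buf=[_ _ _ _], head=1, tail=1, size=0
write(95): buf=[_ 95 _ _], head=1, tail=2, size=1
write(75): buf=[_ 95 75 _], head=1, tail=3, size=2
write(89): buf=[_ 95 75 89], head=1, tail=0, size=3
write(24): buf=[24 95 75 89], head=1, tail=1, size=4
read(): buf=[24 _ 75 89], head=2, tail=1, size=3
write(69): buf=[24 69 75 89], head=2, tail=2, size=4
read(): buf=[24 69 _ 89], head=3, tail=2, size=3
write(82): buf=[24 69 82 89], head=3, tail=3, size=4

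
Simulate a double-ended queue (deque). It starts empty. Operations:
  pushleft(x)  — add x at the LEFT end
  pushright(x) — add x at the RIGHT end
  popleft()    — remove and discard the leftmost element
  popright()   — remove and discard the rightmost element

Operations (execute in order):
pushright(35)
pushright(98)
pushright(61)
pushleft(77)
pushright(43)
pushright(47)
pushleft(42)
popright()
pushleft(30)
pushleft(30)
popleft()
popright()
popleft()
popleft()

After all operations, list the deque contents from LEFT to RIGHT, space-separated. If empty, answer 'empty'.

Answer: 77 35 98 61

Derivation:
pushright(35): [35]
pushright(98): [35, 98]
pushright(61): [35, 98, 61]
pushleft(77): [77, 35, 98, 61]
pushright(43): [77, 35, 98, 61, 43]
pushright(47): [77, 35, 98, 61, 43, 47]
pushleft(42): [42, 77, 35, 98, 61, 43, 47]
popright(): [42, 77, 35, 98, 61, 43]
pushleft(30): [30, 42, 77, 35, 98, 61, 43]
pushleft(30): [30, 30, 42, 77, 35, 98, 61, 43]
popleft(): [30, 42, 77, 35, 98, 61, 43]
popright(): [30, 42, 77, 35, 98, 61]
popleft(): [42, 77, 35, 98, 61]
popleft(): [77, 35, 98, 61]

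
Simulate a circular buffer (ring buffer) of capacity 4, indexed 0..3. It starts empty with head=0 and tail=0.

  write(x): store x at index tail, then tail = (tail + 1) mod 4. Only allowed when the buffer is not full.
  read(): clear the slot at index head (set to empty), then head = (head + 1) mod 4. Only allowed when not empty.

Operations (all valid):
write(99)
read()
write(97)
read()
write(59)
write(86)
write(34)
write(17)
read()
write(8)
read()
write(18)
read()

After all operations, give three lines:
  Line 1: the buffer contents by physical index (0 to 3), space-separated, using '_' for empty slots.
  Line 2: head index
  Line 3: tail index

write(99): buf=[99 _ _ _], head=0, tail=1, size=1
read(): buf=[_ _ _ _], head=1, tail=1, size=0
write(97): buf=[_ 97 _ _], head=1, tail=2, size=1
read(): buf=[_ _ _ _], head=2, tail=2, size=0
write(59): buf=[_ _ 59 _], head=2, tail=3, size=1
write(86): buf=[_ _ 59 86], head=2, tail=0, size=2
write(34): buf=[34 _ 59 86], head=2, tail=1, size=3
write(17): buf=[34 17 59 86], head=2, tail=2, size=4
read(): buf=[34 17 _ 86], head=3, tail=2, size=3
write(8): buf=[34 17 8 86], head=3, tail=3, size=4
read(): buf=[34 17 8 _], head=0, tail=3, size=3
write(18): buf=[34 17 8 18], head=0, tail=0, size=4
read(): buf=[_ 17 8 18], head=1, tail=0, size=3

Answer: _ 17 8 18
1
0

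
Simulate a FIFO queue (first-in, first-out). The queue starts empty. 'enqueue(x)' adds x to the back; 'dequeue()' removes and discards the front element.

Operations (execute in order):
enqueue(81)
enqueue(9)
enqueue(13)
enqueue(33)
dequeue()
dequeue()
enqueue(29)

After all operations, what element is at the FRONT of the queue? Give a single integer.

Answer: 13

Derivation:
enqueue(81): queue = [81]
enqueue(9): queue = [81, 9]
enqueue(13): queue = [81, 9, 13]
enqueue(33): queue = [81, 9, 13, 33]
dequeue(): queue = [9, 13, 33]
dequeue(): queue = [13, 33]
enqueue(29): queue = [13, 33, 29]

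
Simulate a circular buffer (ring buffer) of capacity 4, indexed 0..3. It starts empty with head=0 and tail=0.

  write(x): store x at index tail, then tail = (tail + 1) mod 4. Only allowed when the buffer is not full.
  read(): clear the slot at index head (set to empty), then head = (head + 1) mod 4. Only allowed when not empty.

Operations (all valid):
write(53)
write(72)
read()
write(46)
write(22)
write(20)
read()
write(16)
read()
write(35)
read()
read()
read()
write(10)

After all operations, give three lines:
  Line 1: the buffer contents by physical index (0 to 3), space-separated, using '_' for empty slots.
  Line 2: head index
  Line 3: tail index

Answer: _ _ 35 10
2
0

Derivation:
write(53): buf=[53 _ _ _], head=0, tail=1, size=1
write(72): buf=[53 72 _ _], head=0, tail=2, size=2
read(): buf=[_ 72 _ _], head=1, tail=2, size=1
write(46): buf=[_ 72 46 _], head=1, tail=3, size=2
write(22): buf=[_ 72 46 22], head=1, tail=0, size=3
write(20): buf=[20 72 46 22], head=1, tail=1, size=4
read(): buf=[20 _ 46 22], head=2, tail=1, size=3
write(16): buf=[20 16 46 22], head=2, tail=2, size=4
read(): buf=[20 16 _ 22], head=3, tail=2, size=3
write(35): buf=[20 16 35 22], head=3, tail=3, size=4
read(): buf=[20 16 35 _], head=0, tail=3, size=3
read(): buf=[_ 16 35 _], head=1, tail=3, size=2
read(): buf=[_ _ 35 _], head=2, tail=3, size=1
write(10): buf=[_ _ 35 10], head=2, tail=0, size=2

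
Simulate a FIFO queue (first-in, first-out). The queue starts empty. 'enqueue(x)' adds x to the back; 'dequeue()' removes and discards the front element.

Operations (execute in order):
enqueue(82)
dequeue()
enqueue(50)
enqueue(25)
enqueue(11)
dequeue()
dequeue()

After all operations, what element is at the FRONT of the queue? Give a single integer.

enqueue(82): queue = [82]
dequeue(): queue = []
enqueue(50): queue = [50]
enqueue(25): queue = [50, 25]
enqueue(11): queue = [50, 25, 11]
dequeue(): queue = [25, 11]
dequeue(): queue = [11]

Answer: 11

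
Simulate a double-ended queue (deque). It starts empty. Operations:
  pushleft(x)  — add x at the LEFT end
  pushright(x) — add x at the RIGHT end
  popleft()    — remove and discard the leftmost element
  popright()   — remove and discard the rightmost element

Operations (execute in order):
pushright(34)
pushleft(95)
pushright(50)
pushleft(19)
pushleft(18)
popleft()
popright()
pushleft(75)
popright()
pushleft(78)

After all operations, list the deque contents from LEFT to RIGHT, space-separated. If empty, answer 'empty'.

Answer: 78 75 19 95

Derivation:
pushright(34): [34]
pushleft(95): [95, 34]
pushright(50): [95, 34, 50]
pushleft(19): [19, 95, 34, 50]
pushleft(18): [18, 19, 95, 34, 50]
popleft(): [19, 95, 34, 50]
popright(): [19, 95, 34]
pushleft(75): [75, 19, 95, 34]
popright(): [75, 19, 95]
pushleft(78): [78, 75, 19, 95]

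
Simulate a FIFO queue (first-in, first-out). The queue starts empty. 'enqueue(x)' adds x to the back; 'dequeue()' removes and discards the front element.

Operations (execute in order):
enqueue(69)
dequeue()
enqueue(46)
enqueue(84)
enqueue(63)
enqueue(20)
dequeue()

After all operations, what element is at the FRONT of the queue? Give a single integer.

Answer: 84

Derivation:
enqueue(69): queue = [69]
dequeue(): queue = []
enqueue(46): queue = [46]
enqueue(84): queue = [46, 84]
enqueue(63): queue = [46, 84, 63]
enqueue(20): queue = [46, 84, 63, 20]
dequeue(): queue = [84, 63, 20]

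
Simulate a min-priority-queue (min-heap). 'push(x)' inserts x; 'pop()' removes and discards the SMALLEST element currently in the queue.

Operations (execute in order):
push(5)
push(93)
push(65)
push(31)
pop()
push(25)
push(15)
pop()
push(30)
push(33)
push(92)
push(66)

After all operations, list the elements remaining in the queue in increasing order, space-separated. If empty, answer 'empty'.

Answer: 25 30 31 33 65 66 92 93

Derivation:
push(5): heap contents = [5]
push(93): heap contents = [5, 93]
push(65): heap contents = [5, 65, 93]
push(31): heap contents = [5, 31, 65, 93]
pop() → 5: heap contents = [31, 65, 93]
push(25): heap contents = [25, 31, 65, 93]
push(15): heap contents = [15, 25, 31, 65, 93]
pop() → 15: heap contents = [25, 31, 65, 93]
push(30): heap contents = [25, 30, 31, 65, 93]
push(33): heap contents = [25, 30, 31, 33, 65, 93]
push(92): heap contents = [25, 30, 31, 33, 65, 92, 93]
push(66): heap contents = [25, 30, 31, 33, 65, 66, 92, 93]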